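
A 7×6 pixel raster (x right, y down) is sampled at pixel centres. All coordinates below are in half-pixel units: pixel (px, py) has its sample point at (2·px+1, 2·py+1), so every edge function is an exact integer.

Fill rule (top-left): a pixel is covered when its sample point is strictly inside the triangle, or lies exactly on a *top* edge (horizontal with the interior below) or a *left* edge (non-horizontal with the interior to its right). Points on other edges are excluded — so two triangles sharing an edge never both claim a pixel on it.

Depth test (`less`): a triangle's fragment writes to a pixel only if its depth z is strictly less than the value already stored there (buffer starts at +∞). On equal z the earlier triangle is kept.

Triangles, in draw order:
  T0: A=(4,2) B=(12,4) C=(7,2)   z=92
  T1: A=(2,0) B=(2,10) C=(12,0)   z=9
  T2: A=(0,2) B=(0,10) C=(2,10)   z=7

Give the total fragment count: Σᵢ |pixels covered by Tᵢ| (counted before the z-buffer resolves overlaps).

T0:
  2·area = 6  (B↔C swapped to make it positive)
  edge (4, 2)→(7, 2): d=(3,0) top-left  bias=+0
  edge (7, 2)→(12, 4): d=(5,2) right/bottom  bias=-1
  edge (12, 4)→(4, 2): d=(-8,-2) top-left  bias=+0
    (4,1)@(9, 3): e=[3,1,2] → X
    (5,1)@(11, 3): e=[3,-3,6] → .
    (4,2)@(9, 5): e=[9,11,-14] → .
  covered (1 px):
    . . . . . . .
    . . . . X . .
    . . . . . . .
    . . . . . . .
    . . . . . . .
    . . . . . . .
T1:
  2·area = 100  (B↔C swapped to make it positive)
  edge (2, 0)→(12, 0): d=(10,0) top-left  bias=+0
  edge (12, 0)→(2, 10): d=(-10,10) right/bottom  bias=-1
  edge (2, 10)→(2, 0): d=(0,-10) top-left  bias=+0
    (1,0)@(3, 1): e=[10,80,10] → X
    (2,0)@(5, 1): e=[10,60,30] → X
    (3,0)@(7, 1): e=[10,40,50] → X
    (4,0)@(9, 1): e=[10,20,70] → X
    (5,0)@(11, 1): e=[10,0,90] → .  [on edge]
    (1,1)@(3, 3): e=[30,60,10] → X
    (4,1)@(9, 3): e=[30,0,70] → .  [on edge]
    (1,2)@(3, 5): e=[50,40,10] → X
    (3,2)@(7, 5): e=[50,0,50] → .  [on edge]
    (1,3)@(3, 7): e=[70,20,10] → X
    (2,3)@(5, 7): e=[70,0,30] → .  [on edge]
    (1,4)@(3, 9): e=[90,0,10] → .  [on edge]
    (0,5)@(1, 11): e=[110,0,-10] → .  [on edge]
  covered (10 px):
    . X X X X . .
    . X X X . . .
    . X X . . . .
    . X . . . . .
    . . . . . . .
    . . . . . . .
T2:
  2·area = 16  (B↔C swapped to make it positive)
  edge (0, 2)→(2, 10): d=(2,8) right/bottom  bias=-1
  edge (2, 10)→(0, 10): d=(-2,0) right/bottom  bias=-1
  edge (0, 10)→(0, 2): d=(0,-8) top-left  bias=+0
    (0,3)@(1, 7): e=[2,6,8] → X
    (1,3)@(3, 7): e=[-14,6,24] → .
    (0,4)@(1, 9): e=[6,2,8] → X
    (1,4)@(3, 9): e=[-10,2,24] → .
    (0,5)@(1, 11): e=[10,-2,8] → .
  covered (2 px):
    . . . . . . .
    . . . . . . .
    . . . . . . .
    X . . . . . .
    X . . . . . .
    . . . . . . .

Answer: 13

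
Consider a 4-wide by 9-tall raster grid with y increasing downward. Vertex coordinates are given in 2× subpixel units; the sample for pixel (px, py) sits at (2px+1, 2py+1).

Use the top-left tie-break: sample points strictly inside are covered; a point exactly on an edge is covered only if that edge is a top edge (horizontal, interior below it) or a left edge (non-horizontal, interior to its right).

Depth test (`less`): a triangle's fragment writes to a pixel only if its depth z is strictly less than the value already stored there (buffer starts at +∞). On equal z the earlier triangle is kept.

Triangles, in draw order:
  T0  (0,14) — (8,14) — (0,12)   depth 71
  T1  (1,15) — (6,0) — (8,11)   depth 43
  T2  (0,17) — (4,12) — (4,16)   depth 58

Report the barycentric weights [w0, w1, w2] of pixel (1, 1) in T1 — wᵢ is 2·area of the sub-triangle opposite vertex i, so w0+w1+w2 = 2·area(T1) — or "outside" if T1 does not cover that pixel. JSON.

T0:
  2·area = 16  (B↔C swapped to make it positive)
  edge (0, 14)→(0, 12): d=(0,-2) top-left  bias=+0
  edge (0, 12)→(8, 14): d=(8,2) right/bottom  bias=-1
  edge (8, 14)→(0, 14): d=(-8,0) right/bottom  bias=-1
    (0,6)@(1, 13): e=[2,6,8] → X
    (1,6)@(3, 13): e=[6,2,8] → X
    (2,6)@(5, 13): e=[10,-2,8] → .
    (0,7)@(1, 15): e=[2,22,-8] → .
    (1,7)@(3, 15): e=[6,18,-8] → .
  covered (2 px):
    . . . .
    . . . .
    . . . .
    . . . .
    . . . .
    . . . .
    X X . .
    . . . .
    . . . .
T1:
  2·area = 85
  edge (1, 15)→(6, 0): d=(5,-15) top-left  bias=+0
  edge (6, 0)→(8, 11): d=(2,11) right/bottom  bias=-1
  edge (8, 11)→(1, 15): d=(-7,4) right/bottom  bias=-1
    (2,1)@(5, 3): e=[0,17,68] → X  [on edge]
    (3,1)@(7, 3): e=[30,-5,60] → .
    (2,2)@(5, 5): e=[10,21,54] → X
    (3,2)@(7, 5): e=[40,-1,46] → .
    (2,3)@(5, 7): e=[20,25,40] → X
    (3,3)@(7, 7): e=[50,3,32] → X
    (1,4)@(3, 9): e=[0,51,34] → X  [on edge]
    (1,5)@(3, 11): e=[10,55,20] → X
    (1,6)@(3, 13): e=[20,59,6] → X
    (2,6)@(5, 13): e=[50,37,-2] → .
    (3,6)@(7, 13): e=[80,15,-10] → .
    (0,7)@(1, 15): e=[0,85,0] → .  [on edge]
  covered (11 px):
    . . . .
    . . X .
    . . X .
    . . X X
    . X X X
    . X X X
    . X . .
    . . . .
    . . . .
T2:
  2·area = 16
  edge (0, 17)→(4, 12): d=(4,-5) top-left  bias=+0
  edge (4, 12)→(4, 16): d=(0,4) right/bottom  bias=-1
  edge (4, 16)→(0, 17): d=(-4,1) right/bottom  bias=-1
    (1,7)@(3, 15): e=[7,4,5] → X
    (2,7)@(5, 15): e=[17,-4,3] → .
    (1,8)@(3, 17): e=[15,4,-3] → .
  covered (1 px):
    . . . .
    . . . .
    . . . .
    . . . .
    . . . .
    . . . .
    . . . .
    . X . .
    . . . .

Final: "outside"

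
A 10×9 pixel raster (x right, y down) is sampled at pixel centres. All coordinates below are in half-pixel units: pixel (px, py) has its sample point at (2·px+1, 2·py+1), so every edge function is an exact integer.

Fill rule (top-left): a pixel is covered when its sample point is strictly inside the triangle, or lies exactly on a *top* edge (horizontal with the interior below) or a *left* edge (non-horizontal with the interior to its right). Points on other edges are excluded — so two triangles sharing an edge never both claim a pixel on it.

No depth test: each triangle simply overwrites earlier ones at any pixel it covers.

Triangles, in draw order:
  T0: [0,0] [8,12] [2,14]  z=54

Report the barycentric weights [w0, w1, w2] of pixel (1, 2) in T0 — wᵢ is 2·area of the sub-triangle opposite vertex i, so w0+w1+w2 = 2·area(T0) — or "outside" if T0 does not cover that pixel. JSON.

T0:
  2·area = 88
  edge (0, 0)→(8, 12): d=(8,12) right/bottom  bias=-1
  edge (8, 12)→(2, 14): d=(-6,2) right/bottom  bias=-1
  edge (2, 14)→(0, 0): d=(-2,-14) top-left  bias=+0
    (0,1)@(1, 3): e=[12,68,8] → #
    (1,1)@(3, 3): e=[-12,64,36] → ·
    (0,2)@(1, 5): e=[28,56,4] → #
    (1,2)@(3, 5): e=[4,52,32] → #
    (2,2)@(5, 5): e=[-20,48,60] → ·
    (0,3)@(1, 7): e=[44,44,0] → #  [on edge]
    (2,3)@(5, 7): e=[-4,36,56] → ·
    (0,4)@(1, 9): e=[60,32,-4] → ·
    (1,4)@(3, 9): e=[36,28,24] → #
    (2,4)@(5, 9): e=[12,24,52] → #
    (3,4)@(7, 9): e=[-12,20,80] → ·
    (8,4)@(17, 9): e=[-132,0,220] → ·  [on edge]
    (5,5)@(11, 11): e=[-44,0,132] → ·  [on edge]
    (2,6)@(5, 13): e=[44,0,44] → ·  [on edge]
  covered (11 px):
    · · · · · · · · · ·
    # · · · · · · · · ·
    # # · · · · · · · ·
    # # · · · · · · · ·
    · # # · · · · · · ·
    · # # # · · · · · ·
    · # · · · · · · · ·
    · · · · · · · · · ·
    · · · · · · · · · ·

Final: [52,32,4]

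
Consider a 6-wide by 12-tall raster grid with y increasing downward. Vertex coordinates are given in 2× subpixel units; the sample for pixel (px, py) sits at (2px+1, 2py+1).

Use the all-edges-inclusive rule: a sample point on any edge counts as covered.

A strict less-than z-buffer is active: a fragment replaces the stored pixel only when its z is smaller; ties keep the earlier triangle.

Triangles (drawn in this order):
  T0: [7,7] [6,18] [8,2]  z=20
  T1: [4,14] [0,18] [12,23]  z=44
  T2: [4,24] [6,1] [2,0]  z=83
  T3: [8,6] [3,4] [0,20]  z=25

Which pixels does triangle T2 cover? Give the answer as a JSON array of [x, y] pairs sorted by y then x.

T0:
  2·area = 6  (B↔C swapped to make it positive)
  edge (7, 7)→(8, 2): d=(1,-5) inclusive
  edge (8, 2)→(6, 18): d=(-2,16) inclusive
  edge (6, 18)→(7, 7): d=(1,-11) inclusive
    (3,3)@(7, 7): e=[0,6,0] → #  [on edge]
    (4,3)@(9, 7): e=[10,-26,22] → ·
    (3,4)@(7, 9): e=[2,2,2] → #
    (4,4)@(9, 9): e=[12,-30,24] → ·
    (3,5)@(7, 11): e=[4,-2,4] → ·
    (2,8)@(5, 17): e=[0,18,-12] → ·  [on edge]
  covered (2 px):
    · · · · · ·
    · · · · · ·
    · · · · · ·
    · · · # · ·
    · · · # · ·
    · · · · · ·
    · · · · · ·
    · · · · · ·
    · · · · · ·
    · · · · · ·
    · · · · · ·
    · · · · · ·
T1:
  2·area = 68  (B↔C swapped to make it positive)
  edge (4, 14)→(12, 23): d=(8,9) inclusive
  edge (12, 23)→(0, 18): d=(-12,-5) inclusive
  edge (0, 18)→(4, 14): d=(4,-4) inclusive
    (5,3)@(11, 7): e=[-119,187,0] → ·  [on edge]
    (4,4)@(9, 9): e=[-85,153,0] → ·  [on edge]
    (3,5)@(7, 11): e=[-51,119,0] → ·  [on edge]
    (2,6)@(5, 13): e=[-17,85,0] → ·  [on edge]
    (1,7)@(3, 15): e=[17,51,0] → #  [on edge]
    (2,7)@(5, 15): e=[-1,61,8] → ·
    (0,8)@(1, 17): e=[51,17,0] → #  [on edge]
    (2,8)@(5, 17): e=[15,37,16] → #
    (3,8)@(7, 17): e=[-3,47,24] → ·
    (0,9)@(1, 19): e=[67,-7,8] → ·
    (1,9)@(3, 19): e=[49,3,16] → #
    (3,9)@(7, 19): e=[13,23,32] → #
  covered (8 px):
    · · · · · ·
    · · · · · ·
    · · · · · ·
    · · · · · ·
    · · · · · ·
    · · · · · ·
    · · · · · ·
    · # · · · ·
    # # # · · ·
    · # # # · ·
    · · · · # ·
    · · · · · ·
T2:
  2·area = 94  (B↔C swapped to make it positive)
  edge (4, 24)→(2, 0): d=(-2,-24) inclusive
  edge (2, 0)→(6, 1): d=(4,1) inclusive
  edge (6, 1)→(4, 24): d=(-2,23) inclusive
    (1,0)@(3, 1): e=[22,3,69] → #
    (2,0)@(5, 1): e=[70,1,23] → #
    (3,0)@(7, 1): e=[118,-1,-23] → ·
    (1,1)@(3, 3): e=[18,11,65] → #
    (3,1)@(7, 3): e=[114,7,-27] → ·
    (1,2)@(3, 5): e=[14,19,61] → #
    (3,2)@(7, 5): e=[110,15,-31] → ·
    (1,3)@(3, 7): e=[10,27,57] → #
    (3,3)@(7, 7): e=[106,23,-35] → ·
    (1,4)@(3, 9): e=[6,35,53] → #
    (3,4)@(7, 9): e=[102,31,-39] → ·
    (1,5)@(3, 11): e=[2,43,49] → #
  covered (12 px):
    · # # · · ·
    · # # · · ·
    · # # · · ·
    · # # · · ·
    · # # · · ·
    · # # · · ·
    · · · · · ·
    · · · · · ·
    · · · · · ·
    · · · · · ·
    · · · · · ·
    · · · · · ·
T3:
  2·area = 86  (B↔C swapped to make it positive)
  edge (8, 6)→(0, 20): d=(-8,14) inclusive
  edge (0, 20)→(3, 4): d=(3,-16) inclusive
  edge (3, 4)→(8, 6): d=(5,2) inclusive
    (1,2)@(3, 5): e=[78,3,5] → #
    (2,2)@(5, 5): e=[50,35,1] → #
    (3,2)@(7, 5): e=[22,67,-3] → ·
    (1,3)@(3, 7): e=[62,9,15] → #
    (3,3)@(7, 7): e=[6,73,7] → #
    (4,3)@(9, 7): e=[-22,105,3] → ·
    (1,4)@(3, 9): e=[46,15,25] → #
    (3,4)@(7, 9): e=[-10,79,17] → ·
    (1,5)@(3, 11): e=[30,21,35] → #
    (3,5)@(7, 11): e=[-26,85,27] → ·
    (1,6)@(3, 13): e=[14,27,45] → #
    (2,6)@(5, 13): e=[-14,59,41] → ·
  covered (12 px):
    · · · · · ·
    · · · · · ·
    · # # · · ·
    · # # # · ·
    · # # · · ·
    · # # · · ·
    · # · · · ·
    # · · · · ·
    # · · · · ·
    · · · · · ·
    · · · · · ·
    · · · · · ·

Final: [[1,0],[2,0],[1,1],[2,1],[1,2],[2,2],[1,3],[2,3],[1,4],[2,4],[1,5],[2,5]]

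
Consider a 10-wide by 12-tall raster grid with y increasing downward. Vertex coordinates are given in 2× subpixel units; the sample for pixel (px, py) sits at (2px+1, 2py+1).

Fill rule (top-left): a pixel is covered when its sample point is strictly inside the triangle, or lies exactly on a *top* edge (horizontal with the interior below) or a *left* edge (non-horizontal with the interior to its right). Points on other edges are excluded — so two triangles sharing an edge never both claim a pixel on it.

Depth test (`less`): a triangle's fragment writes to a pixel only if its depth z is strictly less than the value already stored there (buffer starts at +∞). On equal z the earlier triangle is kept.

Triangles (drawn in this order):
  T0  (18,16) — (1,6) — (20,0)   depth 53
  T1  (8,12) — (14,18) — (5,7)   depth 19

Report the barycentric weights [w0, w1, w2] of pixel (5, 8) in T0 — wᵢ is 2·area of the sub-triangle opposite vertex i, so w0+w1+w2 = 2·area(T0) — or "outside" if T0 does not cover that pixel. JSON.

T0:
  2·area = 292
  edge (18, 16)→(1, 6): d=(-17,-10) top-left  bias=+0
  edge (1, 6)→(20, 0): d=(19,-6) top-left  bias=+0
  edge (20, 0)→(18, 16): d=(-2,16) right/bottom  bias=-1
    (8,0)@(17, 1): e=[245,1,46] → X
    (9,0)@(19, 1): e=[265,13,14] → X
    (5,1)@(11, 3): e=[151,3,138] → X
    (6,1)@(13, 3): e=[171,15,106] → X
    (7,1)@(15, 3): e=[191,27,74] → X
    (2,2)@(5, 5): e=[57,5,230] → X
    (3,2)@(7, 5): e=[77,17,198] → X
    (4,2)@(9, 5): e=[97,29,166] → X
    (1,3)@(3, 7): e=[3,31,258] → X
    (1,4)@(3, 9): e=[-31,69,254] → .
    (2,4)@(5, 9): e=[-11,81,222] → .
    (3,4)@(7, 9): e=[9,93,190] → X
  covered (38 px):
    . . . . . . . . X X
    . . . . . X X X X X
    . . X X X X X X X X
    . X X X X X X X X X
    . . . X X X X X X .
    . . . . . X X X X .
    . . . . . . X X X .
    . . . . . . . . X .
    . . . . . . . . . .
    . . . . . . . . . .
    . . . . . . . . . .
    . . . . . . . . . .
T1:
  2·area = 12  (B↔C swapped to make it positive)
  edge (8, 12)→(5, 7): d=(-3,-5) top-left  bias=+0
  edge (5, 7)→(14, 18): d=(9,11) right/bottom  bias=-1
  edge (14, 18)→(8, 12): d=(-6,-6) top-left  bias=+0
    (0,2)@(1, 5): e=[-14,26,0] → .  [on edge]
    (1,3)@(3, 7): e=[-10,22,0] → .  [on edge]
    (2,3)@(5, 7): e=[0,0,12] → .  [on edge]
    (2,4)@(5, 9): e=[-6,18,0] → .  [on edge]
    (3,5)@(7, 11): e=[-2,14,0] → .  [on edge]
    (4,6)@(9, 13): e=[2,10,0] → X  [on edge]
    (5,6)@(11, 13): e=[12,-12,12] → .
    (4,7)@(9, 15): e=[-4,28,-12] → .
    (5,7)@(11, 15): e=[6,6,0] → X  [on edge]
    (6,7)@(13, 15): e=[16,-16,12] → .
    (5,8)@(11, 17): e=[0,24,-12] → .  [on edge]
    (6,8)@(13, 17): e=[10,2,0] → X  [on edge]
    (7,9)@(15, 19): e=[14,-2,0] → .  [on edge]
    (8,10)@(17, 21): e=[18,-6,0] → .  [on edge]
    (9,11)@(19, 23): e=[22,-10,0] → .  [on edge]
  covered (3 px):
    . . . . . . . . . .
    . . . . . . . . . .
    . . . . . . . . . .
    . . . . . . . . . .
    . . . . . . . . . .
    . . . . . . . . . .
    . . . . X . . . . .
    . . . . . X . . . .
    . . . . . . X . . .
    . . . . . . . . . .
    . . . . . . . . . .
    . . . . . . . . . .

Final: "outside"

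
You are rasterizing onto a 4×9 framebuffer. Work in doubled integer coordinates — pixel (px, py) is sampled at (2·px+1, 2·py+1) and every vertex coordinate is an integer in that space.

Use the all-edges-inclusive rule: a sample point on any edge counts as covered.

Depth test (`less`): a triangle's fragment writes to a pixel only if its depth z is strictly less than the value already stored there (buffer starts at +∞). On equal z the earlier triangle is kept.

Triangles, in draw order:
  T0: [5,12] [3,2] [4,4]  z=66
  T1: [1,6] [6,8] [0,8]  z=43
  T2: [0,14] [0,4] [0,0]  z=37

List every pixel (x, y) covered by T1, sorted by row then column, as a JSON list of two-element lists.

T0:
  2·area = 6
  edge (5, 12)→(3, 2): d=(-2,-10) inclusive
  edge (3, 2)→(4, 4): d=(1,2) inclusive
  edge (4, 4)→(5, 12): d=(1,8) inclusive
  covered (0 px):
    . . . .
    . . . .
    . . . .
    . . . .
    . . . .
    . . . .
    . . . .
    . . . .
    . . . .
T1:
  2·area = 12
  edge (1, 6)→(6, 8): d=(5,2) inclusive
  edge (6, 8)→(0, 8): d=(-6,0) inclusive
  edge (0, 8)→(1, 6): d=(1,-2) inclusive
    (0,3)@(1, 7): e=[5,6,1] → X
    (1,3)@(3, 7): e=[1,6,5] → X
    (2,3)@(5, 7): e=[-3,6,9] → .
    (0,4)@(1, 9): e=[15,-6,3] → .
    (1,4)@(3, 9): e=[11,-6,7] → .
  covered (2 px):
    . . . .
    . . . .
    . . . .
    X X . .
    . . . .
    . . . .
    . . . .
    . . . .
    . . . .
T2:
  degenerate (2·area = 0) — covers nothing

Result: [[0,3],[1,3]]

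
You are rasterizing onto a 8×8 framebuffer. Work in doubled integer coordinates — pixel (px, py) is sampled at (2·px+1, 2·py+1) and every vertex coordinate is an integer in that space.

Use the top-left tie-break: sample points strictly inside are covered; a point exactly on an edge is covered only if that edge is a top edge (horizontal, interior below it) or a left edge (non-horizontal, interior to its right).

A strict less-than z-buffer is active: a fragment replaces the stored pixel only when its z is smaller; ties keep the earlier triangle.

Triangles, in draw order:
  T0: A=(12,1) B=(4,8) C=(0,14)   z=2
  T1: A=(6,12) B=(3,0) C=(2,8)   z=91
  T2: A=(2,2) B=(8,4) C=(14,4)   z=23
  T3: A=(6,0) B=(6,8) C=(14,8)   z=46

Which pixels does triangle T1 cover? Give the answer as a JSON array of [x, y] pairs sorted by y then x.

T0:
  2·area = 20  (B↔C swapped to make it positive)
  edge (12, 1)→(0, 14): d=(-12,13) right/bottom  bias=-1
  edge (0, 14)→(4, 8): d=(4,-6) top-left  bias=+0
  edge (4, 8)→(12, 1): d=(8,-7) top-left  bias=+0
  covered (0 px):
    . . . . . . . .
    . . . . . . . .
    . . . . . . . .
    . . . . . . . .
    . . . . . . . .
    . . . . . . . .
    . . . . . . . .
    . . . . . . . .
T1:
  2·area = 36  (B↔C swapped to make it positive)
  edge (6, 12)→(2, 8): d=(-4,-4) top-left  bias=+0
  edge (2, 8)→(3, 0): d=(1,-8) top-left  bias=+0
  edge (3, 0)→(6, 12): d=(3,12) right/bottom  bias=-1
    (1,0)@(3, 1): e=[32,1,3] → X
    (2,0)@(5, 1): e=[40,17,-21] → .
    (1,1)@(3, 3): e=[24,3,9] → X
    (2,1)@(5, 3): e=[32,19,-15] → .
    (1,2)@(3, 5): e=[16,5,15] → X
    (2,2)@(5, 5): e=[24,21,-9] → .
    (0,3)@(1, 7): e=[0,-9,45] → .  [on edge]
    (1,3)@(3, 7): e=[8,7,21] → X
    (2,3)@(5, 7): e=[16,23,-3] → .
    (1,4)@(3, 9): e=[0,9,27] → X  [on edge]
    (2,4)@(5, 9): e=[8,25,3] → X
    (3,4)@(7, 9): e=[16,41,-21] → .
    (2,5)@(5, 11): e=[0,27,9] → X  [on edge]
    (3,6)@(7, 13): e=[0,45,-9] → .  [on edge]
    (4,7)@(9, 15): e=[0,63,-27] → .  [on edge]
  covered (7 px):
    . X . . . . . .
    . X . . . . . .
    . X . . . . . .
    . X . . . . . .
    . X X . . . . .
    . . X . . . . .
    . . . . . . . .
    . . . . . . . .
T2:
  2·area = 12  (B↔C swapped to make it positive)
  edge (2, 2)→(14, 4): d=(12,2) right/bottom  bias=-1
  edge (14, 4)→(8, 4): d=(-6,0) right/bottom  bias=-1
  edge (8, 4)→(2, 2): d=(-6,-2) top-left  bias=+0
    (2,1)@(5, 3): e=[6,6,0] → X  [on edge]
    (3,1)@(7, 3): e=[2,6,4] → X
    (4,1)@(9, 3): e=[-2,6,8] → .
    (2,2)@(5, 5): e=[30,-6,-12] → .
    (3,2)@(7, 5): e=[26,-6,-8] → .
    (5,2)@(11, 5): e=[18,-6,0] → .  [on edge]
  covered (2 px):
    . . . . . . . .
    . . X X . . . .
    . . . . . . . .
    . . . . . . . .
    . . . . . . . .
    . . . . . . . .
    . . . . . . . .
    . . . . . . . .
T3:
  2·area = 64  (B↔C swapped to make it positive)
  edge (6, 0)→(14, 8): d=(8,8) right/bottom  bias=-1
  edge (14, 8)→(6, 8): d=(-8,0) right/bottom  bias=-1
  edge (6, 8)→(6, 0): d=(0,-8) top-left  bias=+0
    (3,0)@(7, 1): e=[0,56,8] → .  [on edge]
    (3,1)@(7, 3): e=[16,40,8] → X
    (4,1)@(9, 3): e=[0,40,24] → .  [on edge]
    (3,2)@(7, 5): e=[32,24,8] → X
    (4,2)@(9, 5): e=[16,24,24] → X
    (5,2)@(11, 5): e=[0,24,40] → .  [on edge]
    (3,3)@(7, 7): e=[48,8,8] → X
    (5,3)@(11, 7): e=[16,8,40] → X
    (6,3)@(13, 7): e=[0,8,56] → .  [on edge]
    (3,4)@(7, 9): e=[64,-8,8] → .
    (4,4)@(9, 9): e=[48,-8,24] → .
    (5,4)@(11, 9): e=[32,-8,40] → .
    (7,4)@(15, 9): e=[0,-8,72] → .  [on edge]
  covered (6 px):
    . . . . . . . .
    . . . X . . . .
    . . . X X . . .
    . . . X X X . .
    . . . . . . . .
    . . . . . . . .
    . . . . . . . .
    . . . . . . . .

Final: [[1,0],[1,1],[1,2],[1,3],[1,4],[2,4],[2,5]]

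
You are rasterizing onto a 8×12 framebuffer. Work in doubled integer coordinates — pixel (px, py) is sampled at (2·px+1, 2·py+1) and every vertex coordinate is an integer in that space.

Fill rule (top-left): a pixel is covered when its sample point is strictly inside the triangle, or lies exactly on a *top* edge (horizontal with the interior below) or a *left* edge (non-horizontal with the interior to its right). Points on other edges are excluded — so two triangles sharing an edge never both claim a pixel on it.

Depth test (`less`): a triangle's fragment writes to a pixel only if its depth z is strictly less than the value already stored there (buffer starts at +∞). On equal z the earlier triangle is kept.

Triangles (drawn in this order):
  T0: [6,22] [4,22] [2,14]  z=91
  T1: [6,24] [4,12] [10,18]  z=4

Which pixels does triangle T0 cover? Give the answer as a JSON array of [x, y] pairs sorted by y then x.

T0:
  2·area = 16
  edge (6, 22)→(4, 22): d=(-2,0) right/bottom  bias=-1
  edge (4, 22)→(2, 14): d=(-2,-8) top-left  bias=+0
  edge (2, 14)→(6, 22): d=(4,8) right/bottom  bias=-1
    (1,8)@(3, 17): e=[10,2,4] → #
    (2,8)@(5, 17): e=[10,18,-12] → ·
    (1,9)@(3, 19): e=[6,-2,12] → ·
    (2,10)@(5, 21): e=[2,10,4] → #
    (3,10)@(7, 21): e=[2,26,-12] → ·
    (2,11)@(5, 23): e=[-2,6,12] → ·
  covered (2 px):
    · · · · · · · ·
    · · · · · · · ·
    · · · · · · · ·
    · · · · · · · ·
    · · · · · · · ·
    · · · · · · · ·
    · · · · · · · ·
    · · · · · · · ·
    · # · · · · · ·
    · · · · · · · ·
    · · # · · · · ·
    · · · · · · · ·
T1:
  2·area = 60
  edge (6, 24)→(4, 12): d=(-2,-12) top-left  bias=+0
  edge (4, 12)→(10, 18): d=(6,6) right/bottom  bias=-1
  edge (10, 18)→(6, 24): d=(-4,6) right/bottom  bias=-1
    (0,4)@(1, 9): e=[-30,0,90] → ·  [on edge]
    (1,5)@(3, 11): e=[-10,0,70] → ·  [on edge]
    (2,6)@(5, 13): e=[10,0,50] → ·  [on edge]
    (2,7)@(5, 15): e=[6,12,42] → #
    (3,7)@(7, 15): e=[30,0,30] → ·  [on edge]
    (2,8)@(5, 17): e=[2,24,34] → #
    (3,8)@(7, 17): e=[26,12,22] → #
    (4,8)@(9, 17): e=[50,0,10] → ·  [on edge]
    (2,9)@(5, 19): e=[-2,36,26] → ·
    (3,9)@(7, 19): e=[22,24,14] → #
    (4,9)@(9, 19): e=[46,12,2] → #
    (5,9)@(11, 19): e=[70,0,-10] → ·  [on edge]
    (6,10)@(13, 21): e=[90,0,-30] → ·  [on edge]
    (7,11)@(15, 23): e=[110,0,-50] → ·  [on edge]
  covered (6 px):
    · · · · · · · ·
    · · · · · · · ·
    · · · · · · · ·
    · · · · · · · ·
    · · · · · · · ·
    · · · · · · · ·
    · · · · · · · ·
    · · # · · · · ·
    · · # # · · · ·
    · · · # # · · ·
    · · · # · · · ·
    · · · · · · · ·

Result: [[1,8],[2,10]]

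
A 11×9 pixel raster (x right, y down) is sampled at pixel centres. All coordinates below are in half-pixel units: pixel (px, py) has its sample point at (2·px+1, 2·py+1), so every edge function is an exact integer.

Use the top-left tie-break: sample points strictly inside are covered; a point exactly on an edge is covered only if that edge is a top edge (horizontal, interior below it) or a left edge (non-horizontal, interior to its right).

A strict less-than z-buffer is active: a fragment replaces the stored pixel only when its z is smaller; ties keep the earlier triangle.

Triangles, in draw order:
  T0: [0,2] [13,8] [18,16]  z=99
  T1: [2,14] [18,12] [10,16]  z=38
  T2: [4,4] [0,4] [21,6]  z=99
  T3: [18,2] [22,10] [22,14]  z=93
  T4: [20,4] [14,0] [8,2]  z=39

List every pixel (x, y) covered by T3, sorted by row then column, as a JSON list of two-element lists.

T0:
  2·area = 74
  edge (0, 2)→(13, 8): d=(13,6) right/bottom  bias=-1
  edge (13, 8)→(18, 16): d=(5,8) right/bottom  bias=-1
  edge (18, 16)→(0, 2): d=(-18,-14) top-left  bias=+0
    (2,2)@(5, 5): e=[9,49,16] → █
    (3,2)@(7, 5): e=[-3,33,44] → ·
    (2,3)@(5, 7): e=[35,59,-20] → ·
    (3,3)@(7, 7): e=[23,43,8] → █
    (4,3)@(9, 7): e=[11,27,36] → █
    (5,3)@(11, 7): e=[-1,11,64] → ·
    (3,4)@(7, 9): e=[49,53,-28] → ·
    (4,4)@(9, 9): e=[37,37,0] → █  [on edge]
    (5,4)@(11, 9): e=[25,21,28] → █
    (6,4)@(13, 9): e=[13,5,56] → █
    (7,4)@(15, 9): e=[1,-11,84] → ·
    (4,5)@(9, 11): e=[63,47,-36] → ·
  covered (9 px):
    · · · · · · · · · · ·
    · · · · · · · · · · ·
    · · █ · · · · · · · ·
    · · · █ █ · · · · · ·
    · · · · █ █ █ · · · ·
    · · · · · · █ · · · ·
    · · · · · · · █ · · ·
    · · · · · · · · █ · ·
    · · · · · · · · · · ·
T1:
  2·area = 48
  edge (2, 14)→(18, 12): d=(16,-2) top-left  bias=+0
  edge (18, 12)→(10, 16): d=(-8,4) right/bottom  bias=-1
  edge (10, 16)→(2, 14): d=(-8,-2) top-left  bias=+0
    (5,6)@(11, 13): e=[2,20,26] → █
    (6,6)@(13, 13): e=[6,12,30] → █
    (7,6)@(15, 13): e=[10,4,34] → █
    (8,6)@(17, 13): e=[14,-4,38] → ·
    (3,7)@(7, 15): e=[26,20,2] → █
    (4,7)@(9, 15): e=[30,12,6] → █
    (6,7)@(13, 15): e=[38,-4,14] → ·
    (7,7)@(15, 15): e=[42,-12,18] → ·
    (3,8)@(7, 17): e=[58,4,-14] → ·
    (4,8)@(9, 17): e=[62,-4,-10] → ·
    (5,8)@(11, 17): e=[66,-12,-6] → ·
  covered (6 px):
    · · · · · · · · · · ·
    · · · · · · · · · · ·
    · · · · · · · · · · ·
    · · · · · · · · · · ·
    · · · · · · · · · · ·
    · · · · · · · · · · ·
    · · · · · █ █ █ · · ·
    · · · █ █ █ · · · · ·
    · · · · · · · · · · ·
T2:
  2·area = 8  (B↔C swapped to make it positive)
  edge (4, 4)→(21, 6): d=(17,2) right/bottom  bias=-1
  edge (21, 6)→(0, 4): d=(-21,-2) top-left  bias=+0
  edge (0, 4)→(4, 4): d=(4,0) top-left  bias=+0
    (5,2)@(11, 5): e=[3,1,4] → █
    (6,2)@(13, 5): e=[-1,5,4] → ·
    (5,3)@(11, 7): e=[37,-41,12] → ·
  covered (1 px):
    · · · · · · · · · · ·
    · · · · · · · · · · ·
    · · · · · █ · · · · ·
    · · · · · · · · · · ·
    · · · · · · · · · · ·
    · · · · · · · · · · ·
    · · · · · · · · · · ·
    · · · · · · · · · · ·
    · · · · · · · · · · ·
T3:
  2·area = 16
  edge (18, 2)→(22, 10): d=(4,8) right/bottom  bias=-1
  edge (22, 10)→(22, 14): d=(0,4) right/bottom  bias=-1
  edge (22, 14)→(18, 2): d=(-4,-12) top-left  bias=+0
    (9,2)@(19, 5): e=[4,12,0] → █  [on edge]
    (10,2)@(21, 5): e=[-12,4,24] → ·
    (9,3)@(19, 7): e=[12,12,-8] → ·
    (10,4)@(21, 9): e=[4,4,8] → █
    (10,5)@(21, 11): e=[12,4,0] → █  [on edge]
    (10,6)@(21, 13): e=[20,4,-8] → ·
  covered (3 px):
    · · · · · · · · · · ·
    · · · · · · · · · · ·
    · · · · · · · · · █ ·
    · · · · · · · · · · ·
    · · · · · · · · · · █
    · · · · · · · · · · █
    · · · · · · · · · · ·
    · · · · · · · · · · ·
    · · · · · · · · · · ·
T4:
  2·area = 36  (B↔C swapped to make it positive)
  edge (20, 4)→(8, 2): d=(-12,-2) top-left  bias=+0
  edge (8, 2)→(14, 0): d=(6,-2) top-left  bias=+0
  edge (14, 0)→(20, 4): d=(6,4) right/bottom  bias=-1
    (5,0)@(11, 1): e=[18,0,18] → █  [on edge]
    (6,0)@(13, 1): e=[22,4,10] → █
    (7,0)@(15, 1): e=[26,8,2] → █
    (8,0)@(17, 1): e=[30,12,-6] → ·
    (2,1)@(5, 3): e=[-18,0,54] → ·  [on edge]
    (5,1)@(11, 3): e=[-6,12,30] → ·
    (6,1)@(13, 3): e=[-2,16,22] → ·
    (7,1)@(15, 3): e=[2,20,14] → █
    (8,1)@(17, 3): e=[6,24,6] → █
    (9,1)@(19, 3): e=[10,28,-2] → ·
    (7,2)@(15, 5): e=[-22,32,26] → ·
    (8,2)@(17, 5): e=[-18,36,18] → ·
  covered (5 px):
    · · · · · █ █ █ · · ·
    · · · · · · · █ █ · ·
    · · · · · · · · · · ·
    · · · · · · · · · · ·
    · · · · · · · · · · ·
    · · · · · · · · · · ·
    · · · · · · · · · · ·
    · · · · · · · · · · ·
    · · · · · · · · · · ·

Final: [[9,2],[10,4],[10,5]]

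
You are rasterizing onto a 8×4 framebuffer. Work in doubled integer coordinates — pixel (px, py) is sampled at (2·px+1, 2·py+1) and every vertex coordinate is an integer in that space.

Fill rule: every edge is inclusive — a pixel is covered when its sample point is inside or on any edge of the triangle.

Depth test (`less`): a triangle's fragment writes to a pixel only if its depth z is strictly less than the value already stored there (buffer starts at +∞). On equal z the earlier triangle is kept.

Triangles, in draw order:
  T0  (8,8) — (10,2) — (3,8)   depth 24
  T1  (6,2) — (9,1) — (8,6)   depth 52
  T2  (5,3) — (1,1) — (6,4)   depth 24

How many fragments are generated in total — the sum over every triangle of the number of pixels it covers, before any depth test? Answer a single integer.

T0:
  2·area = 30  (B↔C swapped to make it positive)
  edge (8, 8)→(3, 8): d=(-5,0) inclusive
  edge (3, 8)→(10, 2): d=(7,-6) inclusive
  edge (10, 2)→(8, 8): d=(-2,6) inclusive
    (4,1)@(9, 3): e=[25,1,4] → #
    (5,1)@(11, 3): e=[25,13,-8] → ·
    (3,2)@(7, 5): e=[15,3,12] → #
    (4,2)@(9, 5): e=[15,15,0] → #  [on edge]
    (5,2)@(11, 5): e=[15,27,-12] → ·
    (2,3)@(5, 7): e=[5,5,20] → #
    (4,3)@(9, 7): e=[5,29,-4] → ·
  covered (5 px):
    · · · · · · · ·
    · · · · # · · ·
    · · · # # · · ·
    · · # # · · · ·
T1:
  2·area = 14
  edge (6, 2)→(9, 1): d=(3,-1) inclusive
  edge (9, 1)→(8, 6): d=(-1,5) inclusive
  edge (8, 6)→(6, 2): d=(-2,-4) inclusive
    (4,0)@(9, 1): e=[0,0,14] → #  [on edge]
    (5,0)@(11, 1): e=[2,-10,22] → ·
    (1,1)@(3, 3): e=[0,28,-14] → ·  [on edge]
    (3,1)@(7, 3): e=[4,8,2] → #
    (4,1)@(9, 3): e=[6,-2,10] → ·
    (3,2)@(7, 5): e=[10,6,-2] → ·
  covered (2 px):
    · · · · # · · ·
    · · · # · · · ·
    · · · · · · · ·
    · · · · · · · ·
T2:
  2·area = 2  (B↔C swapped to make it positive)
  edge (5, 3)→(6, 4): d=(1,1) inclusive
  edge (6, 4)→(1, 1): d=(-5,-3) inclusive
  edge (1, 1)→(5, 3): d=(4,2) inclusive
    (0,0)@(1, 1): e=[2,0,0] → #  [on edge]
    (1,0)@(3, 1): e=[0,6,-4] → ·  [on edge]
    (0,1)@(1, 3): e=[4,-10,8] → ·
    (2,1)@(5, 3): e=[0,2,0] → #  [on edge]
    (3,1)@(7, 3): e=[-2,8,-4] → ·
    (2,2)@(5, 5): e=[2,-8,8] → ·
    (3,2)@(7, 5): e=[0,-2,4] → ·  [on edge]
    (4,2)@(9, 5): e=[-2,4,0] → ·  [on edge]
    (4,3)@(9, 7): e=[0,-6,8] → ·  [on edge]
    (5,3)@(11, 7): e=[-2,0,4] → ·  [on edge]
    (6,3)@(13, 7): e=[-4,6,0] → ·  [on edge]
  covered (2 px):
    # · · · · · · ·
    · · # · · · · ·
    · · · · · · · ·
    · · · · · · · ·

Final: 9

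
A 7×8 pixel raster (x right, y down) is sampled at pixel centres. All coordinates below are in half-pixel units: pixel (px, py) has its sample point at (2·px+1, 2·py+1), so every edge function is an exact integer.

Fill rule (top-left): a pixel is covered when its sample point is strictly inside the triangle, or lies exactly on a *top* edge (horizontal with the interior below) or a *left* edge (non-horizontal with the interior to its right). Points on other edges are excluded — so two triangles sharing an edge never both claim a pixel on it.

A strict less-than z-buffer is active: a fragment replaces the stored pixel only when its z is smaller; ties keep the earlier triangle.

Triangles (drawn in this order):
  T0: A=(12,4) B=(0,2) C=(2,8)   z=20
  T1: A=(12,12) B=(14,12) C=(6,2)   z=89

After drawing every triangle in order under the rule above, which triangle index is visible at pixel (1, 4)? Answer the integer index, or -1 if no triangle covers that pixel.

T0:
  2·area = 68  (B↔C swapped to make it positive)
  edge (12, 4)→(2, 8): d=(-10,4) right/bottom  bias=-1
  edge (2, 8)→(0, 2): d=(-2,-6) top-left  bias=+0
  edge (0, 2)→(12, 4): d=(12,2) right/bottom  bias=-1
    (0,1)@(1, 3): e=[54,4,10] → #
    (1,1)@(3, 3): e=[46,16,6] → #
    (2,1)@(5, 3): e=[38,28,2] → #
    (3,1)@(7, 3): e=[30,40,-2] → ·
    (0,2)@(1, 5): e=[34,0,34] → #  [on edge]
    (3,2)@(7, 5): e=[10,36,22] → #
    (4,2)@(9, 5): e=[2,48,18] → #
    (5,2)@(11, 5): e=[-6,60,14] → ·
    (0,3)@(1, 7): e=[14,-4,58] → ·
    (1,3)@(3, 7): e=[6,8,54] → #
    (2,3)@(5, 7): e=[-2,20,50] → ·
    (3,3)@(7, 7): e=[-10,32,46] → ·
    (1,5)@(3, 11): e=[-34,0,102] → ·  [on edge]
  covered (9 px):
    · · · · · · ·
    # # # · · · ·
    # # # # # · ·
    · # · · · · ·
    · · · · · · ·
    · · · · · · ·
    · · · · · · ·
    · · · · · · ·
T1:
  2·area = 20  (B↔C swapped to make it positive)
  edge (12, 12)→(6, 2): d=(-6,-10) top-left  bias=+0
  edge (6, 2)→(14, 12): d=(8,10) right/bottom  bias=-1
  edge (14, 12)→(12, 12): d=(-2,0) right/bottom  bias=-1
    (4,3)@(9, 7): e=[0,10,10] → #  [on edge]
    (5,3)@(11, 7): e=[20,-10,10] → ·
    (4,4)@(9, 9): e=[-12,26,6] → ·
    (5,4)@(11, 9): e=[8,6,6] → #
    (6,4)@(13, 9): e=[28,-14,6] → ·
    (5,5)@(11, 11): e=[-4,22,2] → ·
    (6,5)@(13, 11): e=[16,2,2] → #
    (6,6)@(13, 13): e=[4,18,-2] → ·
  covered (3 px):
    · · · · · · ·
    · · · · · · ·
    · · · · · · ·
    · · · · # · ·
    · · · · · # ·
    · · · · · · #
    · · · · · · ·
    · · · · · · ·

Z-buffer (winner per pixel, '.' = empty):
  . . . . . . .
  0 0 0 . . . .
  0 0 0 0 0 . .
  . 0 . . 1 . .
  . . . . . 1 .
  . . . . . . 1
  . . . . . . .
  . . . . . . .

Answer: -1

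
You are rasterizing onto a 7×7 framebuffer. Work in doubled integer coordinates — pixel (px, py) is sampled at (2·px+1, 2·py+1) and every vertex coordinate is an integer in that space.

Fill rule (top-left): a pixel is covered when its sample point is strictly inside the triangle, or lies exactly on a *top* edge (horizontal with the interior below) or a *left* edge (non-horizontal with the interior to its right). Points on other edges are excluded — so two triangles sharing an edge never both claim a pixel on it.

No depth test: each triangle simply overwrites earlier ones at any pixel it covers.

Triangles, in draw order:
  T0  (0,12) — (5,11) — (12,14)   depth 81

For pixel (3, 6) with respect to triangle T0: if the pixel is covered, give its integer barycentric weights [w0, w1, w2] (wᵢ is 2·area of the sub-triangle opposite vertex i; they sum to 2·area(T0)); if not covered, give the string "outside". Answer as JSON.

T0:
  2·area = 22
  edge (0, 12)→(5, 11): d=(5,-1) top-left  bias=+0
  edge (5, 11)→(12, 14): d=(7,3) right/bottom  bias=-1
  edge (12, 14)→(0, 12): d=(-12,-2) top-left  bias=+0
    (2,5)@(5, 11): e=[0,0,22] → .  [on edge]
    (3,6)@(7, 13): e=[12,8,2] → X
    (4,6)@(9, 13): e=[14,2,6] → X
    (5,6)@(11, 13): e=[16,-4,10] → .
  covered (2 px):
    . . . . . . .
    . . . . . . .
    . . . . . . .
    . . . . . . .
    . . . . . . .
    . . . . . . .
    . . . X X . .

Result: [8,2,12]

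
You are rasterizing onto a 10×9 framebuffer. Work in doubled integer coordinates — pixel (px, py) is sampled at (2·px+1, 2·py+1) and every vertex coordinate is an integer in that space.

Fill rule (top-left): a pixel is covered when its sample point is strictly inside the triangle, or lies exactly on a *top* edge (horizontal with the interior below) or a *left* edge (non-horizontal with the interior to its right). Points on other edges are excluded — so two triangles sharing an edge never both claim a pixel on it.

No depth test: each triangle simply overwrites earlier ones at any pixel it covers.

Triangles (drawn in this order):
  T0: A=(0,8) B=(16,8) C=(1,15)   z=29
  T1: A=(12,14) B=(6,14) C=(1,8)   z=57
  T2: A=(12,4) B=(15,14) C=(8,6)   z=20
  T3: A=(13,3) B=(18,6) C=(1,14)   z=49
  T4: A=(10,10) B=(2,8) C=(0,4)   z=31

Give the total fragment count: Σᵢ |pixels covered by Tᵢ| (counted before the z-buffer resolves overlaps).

T0:
  2·area = 112
  edge (0, 8)→(16, 8): d=(16,0) top-left  bias=+0
  edge (16, 8)→(1, 15): d=(-15,7) right/bottom  bias=-1
  edge (1, 15)→(0, 8): d=(-1,-7) top-left  bias=+0
    (0,4)@(1, 9): e=[16,90,6] → █
    (1,4)@(3, 9): e=[16,76,20] → █
    (2,4)@(5, 9): e=[16,62,34] → █
    (3,4)@(7, 9): e=[16,48,48] → █
    (4,4)@(9, 9): e=[16,34,62] → █
    (5,4)@(11, 9): e=[16,20,76] → █
    (6,4)@(13, 9): e=[16,6,90] → █
    (7,4)@(15, 9): e=[16,-8,104] → ·
    (0,5)@(1, 11): e=[48,60,4] → █
    (5,5)@(11, 11): e=[48,-10,74] → ·
    (6,5)@(13, 11): e=[48,-24,88] → ·
    (0,6)@(1, 13): e=[80,30,2] → █
    (0,7)@(1, 15): e=[112,0,0] → ·  [on edge]
  covered (15 px):
    · · · · · · · · · ·
    · · · · · · · · · ·
    · · · · · · · · · ·
    · · · · · · · · · ·
    █ █ █ █ █ █ █ · · ·
    █ █ █ █ █ · · · · ·
    █ █ █ · · · · · · ·
    · · · · · · · · · ·
    · · · · · · · · · ·
T1:
  2·area = 36
  edge (12, 14)→(6, 14): d=(-6,0) right/bottom  bias=-1
  edge (6, 14)→(1, 8): d=(-5,-6) top-left  bias=+0
  edge (1, 8)→(12, 14): d=(11,6) right/bottom  bias=-1
    (2,5)@(5, 11): e=[18,9,9] → █
    (3,5)@(7, 11): e=[18,21,-3] → ·
    (2,6)@(5, 13): e=[6,-1,31] → ·
    (3,6)@(7, 13): e=[6,11,19] → █
    (4,6)@(9, 13): e=[6,23,7] → █
    (5,6)@(11, 13): e=[6,35,-5] → ·
    (3,7)@(7, 15): e=[-6,1,41] → ·
    (4,7)@(9, 15): e=[-6,13,29] → ·
  covered (3 px):
    · · · · · · · · · ·
    · · · · · · · · · ·
    · · · · · · · · · ·
    · · · · · · · · · ·
    · · · · · · · · · ·
    · · █ · · · · · · ·
    · · · █ █ · · · · ·
    · · · · · · · · · ·
    · · · · · · · · · ·
T2:
  2·area = 46
  edge (12, 4)→(15, 14): d=(3,10) right/bottom  bias=-1
  edge (15, 14)→(8, 6): d=(-7,-8) top-left  bias=+0
  edge (8, 6)→(12, 4): d=(4,-2) top-left  bias=+0
    (5,2)@(11, 5): e=[13,31,2] → █
    (6,2)@(13, 5): e=[-7,47,6] → ·
    (4,3)@(9, 7): e=[39,1,6] → █
    (6,3)@(13, 7): e=[-1,33,14] → ·
    (4,4)@(9, 9): e=[45,-13,14] → ·
    (5,4)@(11, 9): e=[25,3,18] → █
    (6,4)@(13, 9): e=[5,19,22] → █
    (7,4)@(15, 9): e=[-15,35,26] → ·
    (5,5)@(11, 11): e=[31,-11,26] → ·
    (6,5)@(13, 11): e=[11,5,30] → █
    (7,5)@(15, 11): e=[-9,21,34] → ·
    (6,6)@(13, 13): e=[17,-9,38] → ·
  covered (6 px):
    · · · · · · · · · ·
    · · · · · · · · · ·
    · · · · · █ · · · ·
    · · · · █ █ · · · ·
    · · · · · █ █ · · ·
    · · · · · · █ · · ·
    · · · · · · · · · ·
    · · · · · · · · · ·
    · · · · · · · · · ·
T3:
  2·area = 91
  edge (13, 3)→(18, 6): d=(5,3) right/bottom  bias=-1
  edge (18, 6)→(1, 14): d=(-17,8) right/bottom  bias=-1
  edge (1, 14)→(13, 3): d=(12,-11) top-left  bias=+0
    (6,1)@(13, 3): e=[0,91,0] → ·  [on edge]
    (5,2)@(11, 5): e=[16,73,2] → █
    (6,2)@(13, 5): e=[10,57,24] → █
    (7,2)@(15, 5): e=[4,41,46] → █
    (8,2)@(17, 5): e=[-2,25,68] → ·
    (4,3)@(9, 7): e=[32,55,4] → █
    (8,3)@(17, 7): e=[8,-9,92] → ·
    (3,4)@(7, 9): e=[48,37,6] → █
    (6,4)@(13, 9): e=[30,-11,72] → ·
    (7,4)@(15, 9): e=[24,-27,94] → ·
    (2,5)@(5, 11): e=[64,19,8] → █
    (4,5)@(9, 11): e=[52,-13,52] → ·
  covered (13 px):
    · · · · · · · · · ·
    · · · · · · · · · ·
    · · · · · █ █ █ · ·
    · · · · █ █ █ █ · ·
    · · · █ █ █ · · · ·
    · · █ █ · · · · · ·
    · █ · · · · · · · ·
    · · · · · · · · · ·
    · · · · · · · · · ·
T4:
  2·area = 28
  edge (10, 10)→(2, 8): d=(-8,-2) top-left  bias=+0
  edge (2, 8)→(0, 4): d=(-2,-4) top-left  bias=+0
  edge (0, 4)→(10, 10): d=(10,6) right/bottom  bias=-1
    (0,2)@(1, 5): e=[22,2,4] → █
    (1,2)@(3, 5): e=[26,10,-8] → ·
    (0,3)@(1, 7): e=[6,-2,24] → ·
    (1,3)@(3, 7): e=[10,6,12] → █
    (2,3)@(5, 7): e=[14,14,0] → ·  [on edge]
    (1,4)@(3, 9): e=[-6,2,32] → ·
    (3,4)@(7, 9): e=[2,18,8] → █
    (4,4)@(9, 9): e=[6,26,-4] → ·
    (3,5)@(7, 11): e=[-14,14,28] → ·
    (7,6)@(15, 13): e=[-14,42,0] → ·  [on edge]
  covered (3 px):
    · · · · · · · · · ·
    · · · · · · · · · ·
    █ · · · · · · · · ·
    · █ · · · · · · · ·
    · · · █ · · · · · ·
    · · · · · · · · · ·
    · · · · · · · · · ·
    · · · · · · · · · ·
    · · · · · · · · · ·

Final: 40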